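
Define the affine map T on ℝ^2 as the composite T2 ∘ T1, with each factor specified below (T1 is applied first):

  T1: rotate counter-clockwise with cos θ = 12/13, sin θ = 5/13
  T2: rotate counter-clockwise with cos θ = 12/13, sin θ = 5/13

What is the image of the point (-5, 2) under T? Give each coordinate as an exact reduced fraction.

T(p) = (-835/169, -362/169)

T1 rotate counter-clockwise with cos θ = 12/13, sin θ = 5/13: (-5, 2) → (-70/13, -1/13)
T2 rotate counter-clockwise with cos θ = 12/13, sin θ = 5/13: (-70/13, -1/13) → (-835/169, -362/169)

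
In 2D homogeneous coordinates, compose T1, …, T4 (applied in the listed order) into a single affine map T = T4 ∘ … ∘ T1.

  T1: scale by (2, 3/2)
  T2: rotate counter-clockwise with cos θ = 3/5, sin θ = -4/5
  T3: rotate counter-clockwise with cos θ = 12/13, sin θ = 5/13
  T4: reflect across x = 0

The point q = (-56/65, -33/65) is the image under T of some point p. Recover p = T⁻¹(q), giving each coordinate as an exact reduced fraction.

T1 = [2 0 0; 0 3/2 0; 0 0 1]
T2·T1 = [6/5 6/5 0; -8/5 9/10 0; 0 0 1]
T3·…·T1 = [112/65 99/130 0; -66/65 84/65 0; 0 0 1]
T4·…·T1 = [-112/65 -99/130 0; -66/65 84/65 0; 0 0 1]
det M = -3; M⁻¹ = [-28/65 -33/130 0; -22/65 112/195 0; 0 0 1]
M⁻¹ · (-56/65, -33/65)ᵀ = (1/2, 0)ᵀ

p = (1/2, 0)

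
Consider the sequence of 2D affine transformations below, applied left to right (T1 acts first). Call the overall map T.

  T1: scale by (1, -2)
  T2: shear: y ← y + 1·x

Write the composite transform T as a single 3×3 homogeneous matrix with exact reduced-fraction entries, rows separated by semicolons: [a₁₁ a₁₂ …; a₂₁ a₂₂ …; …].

T1 = [1 0 0; 0 -2 0; 0 0 1]
T2·T1 = [1 0 0; 1 -2 0; 0 0 1]

T = [1 0 0; 1 -2 0; 0 0 1]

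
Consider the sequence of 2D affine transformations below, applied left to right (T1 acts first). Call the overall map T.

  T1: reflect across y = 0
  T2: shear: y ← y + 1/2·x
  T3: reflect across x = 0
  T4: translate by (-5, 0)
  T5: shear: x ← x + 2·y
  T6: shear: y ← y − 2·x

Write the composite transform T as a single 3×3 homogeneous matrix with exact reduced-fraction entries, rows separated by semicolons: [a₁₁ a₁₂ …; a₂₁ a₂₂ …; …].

T = [0 -2 -5; 1/2 3 10; 0 0 1]

T1 = [1 0 0; 0 -1 0; 0 0 1]
T2·T1 = [1 0 0; 1/2 -1 0; 0 0 1]
T3·…·T1 = [-1 0 0; 1/2 -1 0; 0 0 1]
T4·…·T1 = [-1 0 -5; 1/2 -1 0; 0 0 1]
T5·…·T1 = [0 -2 -5; 1/2 -1 0; 0 0 1]
T6·…·T1 = [0 -2 -5; 1/2 3 10; 0 0 1]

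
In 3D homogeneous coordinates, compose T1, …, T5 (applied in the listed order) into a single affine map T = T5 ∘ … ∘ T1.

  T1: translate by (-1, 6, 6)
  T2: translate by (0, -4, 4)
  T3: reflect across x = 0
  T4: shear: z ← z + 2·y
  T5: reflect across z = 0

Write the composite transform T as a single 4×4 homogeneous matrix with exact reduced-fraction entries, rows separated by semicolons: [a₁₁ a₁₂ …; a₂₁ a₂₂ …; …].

T1 = [1 0 0 -1; 0 1 0 6; 0 0 1 6; 0 0 0 1]
T2·T1 = [1 0 0 -1; 0 1 0 2; 0 0 1 10; 0 0 0 1]
T3·…·T1 = [-1 0 0 1; 0 1 0 2; 0 0 1 10; 0 0 0 1]
T4·…·T1 = [-1 0 0 1; 0 1 0 2; 0 2 1 14; 0 0 0 1]
T5·…·T1 = [-1 0 0 1; 0 1 0 2; 0 -2 -1 -14; 0 0 0 1]

T = [-1 0 0 1; 0 1 0 2; 0 -2 -1 -14; 0 0 0 1]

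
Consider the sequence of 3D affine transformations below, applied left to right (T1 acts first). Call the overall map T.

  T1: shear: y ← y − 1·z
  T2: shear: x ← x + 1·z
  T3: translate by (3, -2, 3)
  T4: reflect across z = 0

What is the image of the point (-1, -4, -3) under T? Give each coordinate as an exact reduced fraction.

T(p) = (-1, -3, 0)

T1 shear: y ← y − 1·z: (-1, -4, -3) → (-1, -1, -3)
T2 shear: x ← x + 1·z: (-1, -1, -3) → (-4, -1, -3)
T3 translate by (3, -2, 3): (-4, -1, -3) → (-1, -3, 0)
T4 reflect across z = 0: (-1, -3, 0) → (-1, -3, 0)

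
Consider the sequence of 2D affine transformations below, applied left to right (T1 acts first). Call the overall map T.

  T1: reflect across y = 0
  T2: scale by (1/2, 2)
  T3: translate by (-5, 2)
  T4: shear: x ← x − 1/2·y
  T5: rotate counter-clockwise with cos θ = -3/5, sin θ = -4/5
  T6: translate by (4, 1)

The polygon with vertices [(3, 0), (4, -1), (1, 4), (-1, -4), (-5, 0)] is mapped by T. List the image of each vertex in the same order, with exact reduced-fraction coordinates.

T1 reflect across y = 0: (3, 0) → (3, 0); (4, -1) → (4, 1); (1, 4) → (1, -4); (-1, -4) → (-1, 4); (-5, 0) → (-5, 0)
T2 scale by (1/2, 2): (3, 0) → (3/2, 0); (4, 1) → (2, 2); (1, -4) → (1/2, -8); (-1, 4) → (-1/2, 8); (-5, 0) → (-5/2, 0)
T3 translate by (-5, 2): (3/2, 0) → (-7/2, 2); (2, 2) → (-3, 4); (1/2, -8) → (-9/2, -6); (-1/2, 8) → (-11/2, 10); (-5/2, 0) → (-15/2, 2)
T4 shear: x ← x − 1/2·y: (-7/2, 2) → (-9/2, 2); (-3, 4) → (-5, 4); (-9/2, -6) → (-3/2, -6); (-11/2, 10) → (-21/2, 10); (-15/2, 2) → (-17/2, 2)
T5 rotate counter-clockwise with cos θ = -3/5, sin θ = -4/5: (-9/2, 2) → (43/10, 12/5); (-5, 4) → (31/5, 8/5); (-3/2, -6) → (-39/10, 24/5); (-21/2, 10) → (143/10, 12/5); (-17/2, 2) → (67/10, 28/5)
T6 translate by (4, 1): (43/10, 12/5) → (83/10, 17/5); (31/5, 8/5) → (51/5, 13/5); (-39/10, 24/5) → (1/10, 29/5); (143/10, 12/5) → (183/10, 17/5); (67/10, 28/5) → (107/10, 33/5)

image vertices: (83/10, 17/5), (51/5, 13/5), (1/10, 29/5), (183/10, 17/5), (107/10, 33/5)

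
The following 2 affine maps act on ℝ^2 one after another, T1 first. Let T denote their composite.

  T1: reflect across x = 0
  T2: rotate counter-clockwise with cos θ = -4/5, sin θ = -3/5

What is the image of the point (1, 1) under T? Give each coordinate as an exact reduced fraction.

T1 reflect across x = 0: (1, 1) → (-1, 1)
T2 rotate counter-clockwise with cos θ = -4/5, sin θ = -3/5: (-1, 1) → (7/5, -1/5)

T(p) = (7/5, -1/5)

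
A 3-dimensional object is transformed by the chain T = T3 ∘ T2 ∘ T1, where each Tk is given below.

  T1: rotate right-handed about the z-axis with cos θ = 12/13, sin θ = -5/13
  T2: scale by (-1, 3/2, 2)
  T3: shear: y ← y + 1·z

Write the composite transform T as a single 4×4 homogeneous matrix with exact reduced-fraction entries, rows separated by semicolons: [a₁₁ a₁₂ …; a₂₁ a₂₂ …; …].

T1 = [12/13 5/13 0 0; -5/13 12/13 0 0; 0 0 1 0; 0 0 0 1]
T2·T1 = [-12/13 -5/13 0 0; -15/26 18/13 0 0; 0 0 2 0; 0 0 0 1]
T3·…·T1 = [-12/13 -5/13 0 0; -15/26 18/13 2 0; 0 0 2 0; 0 0 0 1]

T = [-12/13 -5/13 0 0; -15/26 18/13 2 0; 0 0 2 0; 0 0 0 1]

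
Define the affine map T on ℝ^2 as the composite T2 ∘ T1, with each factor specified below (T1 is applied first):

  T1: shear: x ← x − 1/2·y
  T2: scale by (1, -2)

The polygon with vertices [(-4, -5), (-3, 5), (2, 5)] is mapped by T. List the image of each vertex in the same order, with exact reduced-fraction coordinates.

image vertices: (-3/2, 10), (-11/2, -10), (-1/2, -10)

T1 shear: x ← x − 1/2·y: (-4, -5) → (-3/2, -5); (-3, 5) → (-11/2, 5); (2, 5) → (-1/2, 5)
T2 scale by (1, -2): (-3/2, -5) → (-3/2, 10); (-11/2, 5) → (-11/2, -10); (-1/2, 5) → (-1/2, -10)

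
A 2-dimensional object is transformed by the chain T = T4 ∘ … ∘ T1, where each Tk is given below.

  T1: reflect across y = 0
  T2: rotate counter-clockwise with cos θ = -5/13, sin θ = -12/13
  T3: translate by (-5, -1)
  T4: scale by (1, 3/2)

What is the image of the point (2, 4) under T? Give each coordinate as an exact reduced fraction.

T(p) = (-123/13, -51/26)

T1 reflect across y = 0: (2, 4) → (2, -4)
T2 rotate counter-clockwise with cos θ = -5/13, sin θ = -12/13: (2, -4) → (-58/13, -4/13)
T3 translate by (-5, -1): (-58/13, -4/13) → (-123/13, -17/13)
T4 scale by (1, 3/2): (-123/13, -17/13) → (-123/13, -51/26)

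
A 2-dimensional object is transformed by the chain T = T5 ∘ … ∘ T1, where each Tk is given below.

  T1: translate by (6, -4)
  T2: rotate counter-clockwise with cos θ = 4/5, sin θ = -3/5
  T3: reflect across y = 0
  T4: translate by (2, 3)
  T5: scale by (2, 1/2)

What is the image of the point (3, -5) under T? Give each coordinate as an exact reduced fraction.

T(p) = (38/5, 39/5)

T1 translate by (6, -4): (3, -5) → (9, -9)
T2 rotate counter-clockwise with cos θ = 4/5, sin θ = -3/5: (9, -9) → (9/5, -63/5)
T3 reflect across y = 0: (9/5, -63/5) → (9/5, 63/5)
T4 translate by (2, 3): (9/5, 63/5) → (19/5, 78/5)
T5 scale by (2, 1/2): (19/5, 78/5) → (38/5, 39/5)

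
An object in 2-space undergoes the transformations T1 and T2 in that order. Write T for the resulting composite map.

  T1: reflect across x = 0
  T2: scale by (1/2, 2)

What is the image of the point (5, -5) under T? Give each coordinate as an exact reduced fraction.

T1 reflect across x = 0: (5, -5) → (-5, -5)
T2 scale by (1/2, 2): (-5, -5) → (-5/2, -10)

T(p) = (-5/2, -10)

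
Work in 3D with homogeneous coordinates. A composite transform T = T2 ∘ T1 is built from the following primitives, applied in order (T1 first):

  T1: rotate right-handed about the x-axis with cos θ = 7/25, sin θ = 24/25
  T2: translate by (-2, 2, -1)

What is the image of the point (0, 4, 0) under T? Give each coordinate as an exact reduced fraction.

T(p) = (-2, 78/25, 71/25)

T1 rotate right-handed about the x-axis with cos θ = 7/25, sin θ = 24/25: (0, 4, 0) → (0, 28/25, 96/25)
T2 translate by (-2, 2, -1): (0, 28/25, 96/25) → (-2, 78/25, 71/25)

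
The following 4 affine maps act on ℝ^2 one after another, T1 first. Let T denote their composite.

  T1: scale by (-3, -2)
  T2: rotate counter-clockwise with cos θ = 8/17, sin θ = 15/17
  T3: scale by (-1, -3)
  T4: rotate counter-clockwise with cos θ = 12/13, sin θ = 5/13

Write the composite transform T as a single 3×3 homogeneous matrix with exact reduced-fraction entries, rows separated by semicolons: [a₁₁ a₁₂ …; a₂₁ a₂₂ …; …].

T1 = [-3 0 0; 0 -2 0; 0 0 1]
T2·T1 = [-24/17 30/17 0; -45/17 -16/17 0; 0 0 1]
T3·…·T1 = [24/17 -30/17 0; 135/17 48/17 0; 0 0 1]
T4·…·T1 = [-387/221 -600/221 0; 1740/221 426/221 0; 0 0 1]

T = [-387/221 -600/221 0; 1740/221 426/221 0; 0 0 1]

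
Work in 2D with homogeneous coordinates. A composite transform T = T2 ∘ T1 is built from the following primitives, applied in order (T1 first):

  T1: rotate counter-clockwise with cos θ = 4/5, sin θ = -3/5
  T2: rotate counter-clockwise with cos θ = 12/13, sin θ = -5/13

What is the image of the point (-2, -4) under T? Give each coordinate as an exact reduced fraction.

T(p) = (-58/13, -4/13)

T1 rotate counter-clockwise with cos θ = 4/5, sin θ = -3/5: (-2, -4) → (-4, -2)
T2 rotate counter-clockwise with cos θ = 12/13, sin θ = -5/13: (-4, -2) → (-58/13, -4/13)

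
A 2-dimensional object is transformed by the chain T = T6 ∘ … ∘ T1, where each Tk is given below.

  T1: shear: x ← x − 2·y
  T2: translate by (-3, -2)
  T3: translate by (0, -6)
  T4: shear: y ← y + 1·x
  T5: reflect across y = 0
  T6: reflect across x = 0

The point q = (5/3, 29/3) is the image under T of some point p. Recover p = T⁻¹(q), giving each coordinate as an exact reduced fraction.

T1 = [1 -2 0; 0 1 0; 0 0 1]
T2·T1 = [1 -2 -3; 0 1 -2; 0 0 1]
T3·…·T1 = [1 -2 -3; 0 1 -8; 0 0 1]
T4·…·T1 = [1 -2 -3; 1 -1 -11; 0 0 1]
T5·…·T1 = [1 -2 -3; -1 1 11; 0 0 1]
T6·…·T1 = [-1 2 3; -1 1 11; 0 0 1]
det M = 1; M⁻¹ = [1 -2 19; 1 -1 8; 0 0 1]
M⁻¹ · (5/3, 29/3)ᵀ = (4/3, 0)ᵀ

p = (4/3, 0)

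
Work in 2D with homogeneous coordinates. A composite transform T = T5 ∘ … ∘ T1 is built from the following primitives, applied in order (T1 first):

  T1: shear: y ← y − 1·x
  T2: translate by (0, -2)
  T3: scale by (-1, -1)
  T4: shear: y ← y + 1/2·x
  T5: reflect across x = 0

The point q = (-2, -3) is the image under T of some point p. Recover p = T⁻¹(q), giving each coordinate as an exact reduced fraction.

p = (-2, 4)

T1 = [1 0 0; -1 1 0; 0 0 1]
T2·T1 = [1 0 0; -1 1 -2; 0 0 1]
T3·…·T1 = [-1 0 0; 1 -1 2; 0 0 1]
T4·…·T1 = [-1 0 0; 1/2 -1 2; 0 0 1]
T5·…·T1 = [1 0 0; 1/2 -1 2; 0 0 1]
det M = -1; M⁻¹ = [1 0 0; 1/2 -1 2; 0 0 1]
M⁻¹ · (-2, -3)ᵀ = (-2, 4)ᵀ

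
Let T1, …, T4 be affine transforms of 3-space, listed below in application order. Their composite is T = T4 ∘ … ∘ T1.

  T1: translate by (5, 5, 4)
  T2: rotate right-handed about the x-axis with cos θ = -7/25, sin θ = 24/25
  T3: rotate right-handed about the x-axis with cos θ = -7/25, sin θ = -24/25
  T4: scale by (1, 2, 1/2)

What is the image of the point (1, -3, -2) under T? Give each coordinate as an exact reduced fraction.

T1 translate by (5, 5, 4): (1, -3, -2) → (6, 2, 2)
T2 rotate right-handed about the x-axis with cos θ = -7/25, sin θ = 24/25: (6, 2, 2) → (6, -62/25, 34/25)
T3 rotate right-handed about the x-axis with cos θ = -7/25, sin θ = -24/25: (6, -62/25, 34/25) → (6, 2, 2)
T4 scale by (1, 2, 1/2): (6, 2, 2) → (6, 4, 1)

T(p) = (6, 4, 1)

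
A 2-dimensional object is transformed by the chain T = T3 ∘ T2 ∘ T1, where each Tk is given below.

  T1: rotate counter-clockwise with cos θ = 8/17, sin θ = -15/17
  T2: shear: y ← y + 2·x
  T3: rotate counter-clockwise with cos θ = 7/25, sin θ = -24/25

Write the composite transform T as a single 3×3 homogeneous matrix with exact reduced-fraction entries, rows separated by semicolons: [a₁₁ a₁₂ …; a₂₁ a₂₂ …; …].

T = [16/85 1017/425 0; -37/85 -94/425 0; 0 0 1]

T1 = [8/17 15/17 0; -15/17 8/17 0; 0 0 1]
T2·T1 = [8/17 15/17 0; 1/17 38/17 0; 0 0 1]
T3·…·T1 = [16/85 1017/425 0; -37/85 -94/425 0; 0 0 1]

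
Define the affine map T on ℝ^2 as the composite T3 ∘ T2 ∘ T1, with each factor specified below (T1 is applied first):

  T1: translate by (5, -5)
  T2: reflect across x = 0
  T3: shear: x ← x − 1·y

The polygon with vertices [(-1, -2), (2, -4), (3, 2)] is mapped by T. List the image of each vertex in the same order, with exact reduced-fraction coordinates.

image vertices: (3, -7), (2, -9), (-5, -3)

T1 translate by (5, -5): (-1, -2) → (4, -7); (2, -4) → (7, -9); (3, 2) → (8, -3)
T2 reflect across x = 0: (4, -7) → (-4, -7); (7, -9) → (-7, -9); (8, -3) → (-8, -3)
T3 shear: x ← x − 1·y: (-4, -7) → (3, -7); (-7, -9) → (2, -9); (-8, -3) → (-5, -3)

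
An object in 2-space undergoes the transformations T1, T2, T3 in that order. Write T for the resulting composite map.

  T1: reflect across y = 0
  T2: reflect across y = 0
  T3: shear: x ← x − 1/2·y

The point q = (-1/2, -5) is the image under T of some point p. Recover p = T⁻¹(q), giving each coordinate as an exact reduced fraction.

T1 = [1 0 0; 0 -1 0; 0 0 1]
T2·T1 = [1 0 0; 0 1 0; 0 0 1]
T3·…·T1 = [1 -1/2 0; 0 1 0; 0 0 1]
det M = 1; M⁻¹ = [1 1/2 0; 0 1 0; 0 0 1]
M⁻¹ · (-1/2, -5)ᵀ = (-3, -5)ᵀ

p = (-3, -5)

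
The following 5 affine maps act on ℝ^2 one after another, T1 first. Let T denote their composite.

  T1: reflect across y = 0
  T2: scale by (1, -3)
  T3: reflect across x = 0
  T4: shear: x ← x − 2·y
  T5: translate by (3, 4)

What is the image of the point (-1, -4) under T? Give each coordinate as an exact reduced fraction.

T1 reflect across y = 0: (-1, -4) → (-1, 4)
T2 scale by (1, -3): (-1, 4) → (-1, -12)
T3 reflect across x = 0: (-1, -12) → (1, -12)
T4 shear: x ← x − 2·y: (1, -12) → (25, -12)
T5 translate by (3, 4): (25, -12) → (28, -8)

T(p) = (28, -8)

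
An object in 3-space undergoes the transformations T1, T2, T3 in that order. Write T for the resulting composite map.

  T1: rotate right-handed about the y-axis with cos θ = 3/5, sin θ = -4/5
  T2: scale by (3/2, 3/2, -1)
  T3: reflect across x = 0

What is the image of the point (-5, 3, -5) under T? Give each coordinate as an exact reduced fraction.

T(p) = (-3/2, 9/2, 7)

T1 rotate right-handed about the y-axis with cos θ = 3/5, sin θ = -4/5: (-5, 3, -5) → (1, 3, -7)
T2 scale by (3/2, 3/2, -1): (1, 3, -7) → (3/2, 9/2, 7)
T3 reflect across x = 0: (3/2, 9/2, 7) → (-3/2, 9/2, 7)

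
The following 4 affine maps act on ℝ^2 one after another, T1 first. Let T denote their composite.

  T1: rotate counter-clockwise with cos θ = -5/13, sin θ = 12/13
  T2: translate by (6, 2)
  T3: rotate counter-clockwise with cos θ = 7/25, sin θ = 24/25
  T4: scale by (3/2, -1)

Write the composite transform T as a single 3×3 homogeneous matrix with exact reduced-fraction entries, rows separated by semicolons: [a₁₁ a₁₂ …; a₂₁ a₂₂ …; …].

T = [-969/650 54/325 -9/25; 36/325 323/325 -158/25; 0 0 1]

T1 = [-5/13 -12/13 0; 12/13 -5/13 0; 0 0 1]
T2·T1 = [-5/13 -12/13 6; 12/13 -5/13 2; 0 0 1]
T3·…·T1 = [-323/325 36/325 -6/25; -36/325 -323/325 158/25; 0 0 1]
T4·…·T1 = [-969/650 54/325 -9/25; 36/325 323/325 -158/25; 0 0 1]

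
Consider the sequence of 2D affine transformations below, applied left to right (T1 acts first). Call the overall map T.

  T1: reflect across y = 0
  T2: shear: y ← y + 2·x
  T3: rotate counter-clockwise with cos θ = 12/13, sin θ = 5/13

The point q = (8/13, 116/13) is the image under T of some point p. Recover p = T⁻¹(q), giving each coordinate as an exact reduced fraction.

T1 = [1 0 0; 0 -1 0; 0 0 1]
T2·T1 = [1 0 0; 2 -1 0; 0 0 1]
T3·…·T1 = [2/13 5/13 0; 29/13 -12/13 0; 0 0 1]
det M = -1; M⁻¹ = [12/13 5/13 0; 29/13 -2/13 0; 0 0 1]
M⁻¹ · (8/13, 116/13)ᵀ = (4, 0)ᵀ

p = (4, 0)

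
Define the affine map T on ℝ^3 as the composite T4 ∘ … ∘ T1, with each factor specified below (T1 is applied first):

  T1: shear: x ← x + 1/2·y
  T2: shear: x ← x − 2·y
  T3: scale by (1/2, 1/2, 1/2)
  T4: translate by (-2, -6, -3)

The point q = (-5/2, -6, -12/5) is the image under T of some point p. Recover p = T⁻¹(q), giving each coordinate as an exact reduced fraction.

T1 = [1 1/2 0 0; 0 1 0 0; 0 0 1 0; 0 0 0 1]
T2·T1 = [1 -3/2 0 0; 0 1 0 0; 0 0 1 0; 0 0 0 1]
T3·…·T1 = [1/2 -3/4 0 0; 0 1/2 0 0; 0 0 1/2 0; 0 0 0 1]
T4·…·T1 = [1/2 -3/4 0 -2; 0 1/2 0 -6; 0 0 1/2 -3; 0 0 0 1]
det M = 1/8; M⁻¹ = [2 3 0 22; 0 2 0 12; 0 0 2 6; 0 0 0 1]
M⁻¹ · (-5/2, -6, -12/5)ᵀ = (-1, 0, 6/5)ᵀ

p = (-1, 0, 6/5)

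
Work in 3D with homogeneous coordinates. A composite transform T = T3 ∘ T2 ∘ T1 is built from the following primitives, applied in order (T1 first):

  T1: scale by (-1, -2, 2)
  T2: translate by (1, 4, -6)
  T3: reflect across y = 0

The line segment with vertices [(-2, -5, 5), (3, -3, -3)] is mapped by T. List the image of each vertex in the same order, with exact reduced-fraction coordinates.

T1 scale by (-1, -2, 2): (-2, -5, 5) → (2, 10, 10); (3, -3, -3) → (-3, 6, -6)
T2 translate by (1, 4, -6): (2, 10, 10) → (3, 14, 4); (-3, 6, -6) → (-2, 10, -12)
T3 reflect across y = 0: (3, 14, 4) → (3, -14, 4); (-2, 10, -12) → (-2, -10, -12)

image vertices: (3, -14, 4), (-2, -10, -12)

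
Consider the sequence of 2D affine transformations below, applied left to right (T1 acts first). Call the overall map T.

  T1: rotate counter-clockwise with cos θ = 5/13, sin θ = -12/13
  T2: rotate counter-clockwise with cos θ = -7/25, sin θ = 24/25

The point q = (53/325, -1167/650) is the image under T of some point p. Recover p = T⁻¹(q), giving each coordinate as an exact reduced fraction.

T1 = [5/13 12/13 0; -12/13 5/13 0; 0 0 1]
T2·T1 = [253/325 -204/325 0; 204/325 253/325 0; 0 0 1]
det M = 1; M⁻¹ = [253/325 204/325 0; -204/325 253/325 0; 0 0 1]
M⁻¹ · (53/325, -1167/650)ᵀ = (-1, -3/2)ᵀ

p = (-1, -3/2)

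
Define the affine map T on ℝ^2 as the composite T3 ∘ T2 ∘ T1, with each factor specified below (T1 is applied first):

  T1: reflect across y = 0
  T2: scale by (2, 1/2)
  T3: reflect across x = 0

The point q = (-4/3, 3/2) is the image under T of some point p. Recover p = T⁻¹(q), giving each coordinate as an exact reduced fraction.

T1 = [1 0 0; 0 -1 0; 0 0 1]
T2·T1 = [2 0 0; 0 -1/2 0; 0 0 1]
T3·…·T1 = [-2 0 0; 0 -1/2 0; 0 0 1]
det M = 1; M⁻¹ = [-1/2 0 0; 0 -2 0; 0 0 1]
M⁻¹ · (-4/3, 3/2)ᵀ = (2/3, -3)ᵀ

p = (2/3, -3)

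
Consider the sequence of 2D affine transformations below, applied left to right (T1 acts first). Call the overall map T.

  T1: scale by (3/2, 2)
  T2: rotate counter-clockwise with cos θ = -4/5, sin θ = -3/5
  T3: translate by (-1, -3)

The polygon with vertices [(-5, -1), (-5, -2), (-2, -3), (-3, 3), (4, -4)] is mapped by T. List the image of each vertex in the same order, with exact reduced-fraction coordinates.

T1 scale by (3/2, 2): (-5, -1) → (-15/2, -2); (-5, -2) → (-15/2, -4); (-2, -3) → (-3, -6); (-3, 3) → (-9/2, 6); (4, -4) → (6, -8)
T2 rotate counter-clockwise with cos θ = -4/5, sin θ = -3/5: (-15/2, -2) → (24/5, 61/10); (-15/2, -4) → (18/5, 77/10); (-3, -6) → (-6/5, 33/5); (-9/2, 6) → (36/5, -21/10); (6, -8) → (-48/5, 14/5)
T3 translate by (-1, -3): (24/5, 61/10) → (19/5, 31/10); (18/5, 77/10) → (13/5, 47/10); (-6/5, 33/5) → (-11/5, 18/5); (36/5, -21/10) → (31/5, -51/10); (-48/5, 14/5) → (-53/5, -1/5)

image vertices: (19/5, 31/10), (13/5, 47/10), (-11/5, 18/5), (31/5, -51/10), (-53/5, -1/5)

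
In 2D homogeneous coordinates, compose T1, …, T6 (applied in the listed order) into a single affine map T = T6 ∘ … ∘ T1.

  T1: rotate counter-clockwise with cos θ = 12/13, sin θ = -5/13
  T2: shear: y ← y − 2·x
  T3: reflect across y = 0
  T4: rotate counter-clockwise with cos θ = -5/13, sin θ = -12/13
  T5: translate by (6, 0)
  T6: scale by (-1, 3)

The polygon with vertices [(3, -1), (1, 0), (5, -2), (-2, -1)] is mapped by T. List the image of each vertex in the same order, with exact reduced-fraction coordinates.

T1 rotate counter-clockwise with cos θ = 12/13, sin θ = -5/13: (3, -1) → (31/13, -27/13); (1, 0) → (12/13, -5/13); (5, -2) → (50/13, -49/13); (-2, -1) → (-29/13, -2/13)
T2 shear: y ← y − 2·x: (31/13, -27/13) → (31/13, -89/13); (12/13, -5/13) → (12/13, -29/13); (50/13, -49/13) → (50/13, -149/13); (-29/13, -2/13) → (-29/13, 56/13)
T3 reflect across y = 0: (31/13, -89/13) → (31/13, 89/13); (12/13, -29/13) → (12/13, 29/13); (50/13, -149/13) → (50/13, 149/13); (-29/13, 56/13) → (-29/13, -56/13)
T4 rotate counter-clockwise with cos θ = -5/13, sin θ = -12/13: (31/13, 89/13) → (913/169, -817/169); (12/13, 29/13) → (288/169, -289/169); (50/13, 149/13) → (1538/169, -1345/169); (-29/13, -56/13) → (-527/169, 628/169)
T5 translate by (6, 0): (913/169, -817/169) → (1927/169, -817/169); (288/169, -289/169) → (1302/169, -289/169); (1538/169, -1345/169) → (2552/169, -1345/169); (-527/169, 628/169) → (487/169, 628/169)
T6 scale by (-1, 3): (1927/169, -817/169) → (-1927/169, -2451/169); (1302/169, -289/169) → (-1302/169, -867/169); (2552/169, -1345/169) → (-2552/169, -4035/169); (487/169, 628/169) → (-487/169, 1884/169)

image vertices: (-1927/169, -2451/169), (-1302/169, -867/169), (-2552/169, -4035/169), (-487/169, 1884/169)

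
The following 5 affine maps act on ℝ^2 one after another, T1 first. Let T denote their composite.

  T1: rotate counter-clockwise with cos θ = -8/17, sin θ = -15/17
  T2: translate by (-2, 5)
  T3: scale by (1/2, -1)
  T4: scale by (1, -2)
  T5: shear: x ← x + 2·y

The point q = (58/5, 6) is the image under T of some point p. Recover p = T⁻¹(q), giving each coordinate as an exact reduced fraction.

T1 = [-8/17 15/17 0; -15/17 -8/17 0; 0 0 1]
T2·T1 = [-8/17 15/17 -2; -15/17 -8/17 5; 0 0 1]
T3·…·T1 = [-4/17 15/34 -1; 15/17 8/17 -5; 0 0 1]
T4·…·T1 = [-4/17 15/34 -1; -30/17 -16/17 10; 0 0 1]
T5·…·T1 = [-64/17 -49/34 19; -30/17 -16/17 10; 0 0 1]
det M = 1; M⁻¹ = [-16/17 49/34 59/17; 30/17 -64/17 70/17; 0 0 1]
M⁻¹ · (58/5, 6)ᵀ = (6/5, 2)ᵀ

p = (6/5, 2)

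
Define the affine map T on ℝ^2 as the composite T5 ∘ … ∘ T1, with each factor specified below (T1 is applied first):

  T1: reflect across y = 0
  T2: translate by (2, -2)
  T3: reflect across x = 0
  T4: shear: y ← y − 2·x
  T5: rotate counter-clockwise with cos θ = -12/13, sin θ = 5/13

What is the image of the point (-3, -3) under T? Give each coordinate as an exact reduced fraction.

T(p) = (-7/13, 17/13)

T1 reflect across y = 0: (-3, -3) → (-3, 3)
T2 translate by (2, -2): (-3, 3) → (-1, 1)
T3 reflect across x = 0: (-1, 1) → (1, 1)
T4 shear: y ← y − 2·x: (1, 1) → (1, -1)
T5 rotate counter-clockwise with cos θ = -12/13, sin θ = 5/13: (1, -1) → (-7/13, 17/13)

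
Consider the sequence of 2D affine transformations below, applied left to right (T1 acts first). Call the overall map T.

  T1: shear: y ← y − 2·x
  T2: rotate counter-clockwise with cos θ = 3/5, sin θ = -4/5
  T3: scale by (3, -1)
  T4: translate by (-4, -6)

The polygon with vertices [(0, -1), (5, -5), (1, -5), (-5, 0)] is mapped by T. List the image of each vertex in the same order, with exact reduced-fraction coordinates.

image vertices: (-32/5, -27/5), (-31, 7), (-19, -1), (11, -16)

T1 shear: y ← y − 2·x: (0, -1) → (0, -1); (5, -5) → (5, -15); (1, -5) → (1, -7); (-5, 0) → (-5, 10)
T2 rotate counter-clockwise with cos θ = 3/5, sin θ = -4/5: (0, -1) → (-4/5, -3/5); (5, -15) → (-9, -13); (1, -7) → (-5, -5); (-5, 10) → (5, 10)
T3 scale by (3, -1): (-4/5, -3/5) → (-12/5, 3/5); (-9, -13) → (-27, 13); (-5, -5) → (-15, 5); (5, 10) → (15, -10)
T4 translate by (-4, -6): (-12/5, 3/5) → (-32/5, -27/5); (-27, 13) → (-31, 7); (-15, 5) → (-19, -1); (15, -10) → (11, -16)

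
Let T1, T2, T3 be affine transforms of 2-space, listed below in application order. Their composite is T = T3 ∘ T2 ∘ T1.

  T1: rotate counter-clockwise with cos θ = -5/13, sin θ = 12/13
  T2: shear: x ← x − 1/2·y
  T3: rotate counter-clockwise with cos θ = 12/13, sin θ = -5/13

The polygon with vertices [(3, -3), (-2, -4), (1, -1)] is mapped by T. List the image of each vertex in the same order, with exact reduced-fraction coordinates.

T1 rotate counter-clockwise with cos θ = -5/13, sin θ = 12/13: (3, -3) → (21/13, 51/13); (-2, -4) → (58/13, -4/13); (1, -1) → (7/13, 17/13)
T2 shear: x ← x − 1/2·y: (21/13, 51/13) → (-9/26, 51/13); (58/13, -4/13) → (60/13, -4/13); (7/13, 17/13) → (-3/26, 17/13)
T3 rotate counter-clockwise with cos θ = 12/13, sin θ = -5/13: (-9/26, 51/13) → (201/169, 1269/338); (60/13, -4/13) → (700/169, -348/169); (-3/26, 17/13) → (67/169, 423/338)

image vertices: (201/169, 1269/338), (700/169, -348/169), (67/169, 423/338)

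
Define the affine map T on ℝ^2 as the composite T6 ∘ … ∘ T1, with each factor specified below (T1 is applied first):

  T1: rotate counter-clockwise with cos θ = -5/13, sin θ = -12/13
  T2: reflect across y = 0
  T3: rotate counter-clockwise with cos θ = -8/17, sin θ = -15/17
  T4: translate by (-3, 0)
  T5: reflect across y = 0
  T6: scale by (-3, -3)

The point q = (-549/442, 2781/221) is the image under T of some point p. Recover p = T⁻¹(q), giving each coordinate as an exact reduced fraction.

p = (3, -9/2)

T1 = [-5/13 12/13 0; -12/13 -5/13 0; 0 0 1]
T2·T1 = [-5/13 12/13 0; 12/13 5/13 0; 0 0 1]
T3·…·T1 = [220/221 -21/221 0; -21/221 -220/221 0; 0 0 1]
T4·…·T1 = [220/221 -21/221 -3; -21/221 -220/221 0; 0 0 1]
T5·…·T1 = [220/221 -21/221 -3; 21/221 220/221 0; 0 0 1]
T6·…·T1 = [-660/221 63/221 9; -63/221 -660/221 0; 0 0 1]
det M = 9; M⁻¹ = [-220/663 -7/221 660/221; 7/221 -220/663 -63/221; 0 0 1]
M⁻¹ · (-549/442, 2781/221)ᵀ = (3, -9/2)ᵀ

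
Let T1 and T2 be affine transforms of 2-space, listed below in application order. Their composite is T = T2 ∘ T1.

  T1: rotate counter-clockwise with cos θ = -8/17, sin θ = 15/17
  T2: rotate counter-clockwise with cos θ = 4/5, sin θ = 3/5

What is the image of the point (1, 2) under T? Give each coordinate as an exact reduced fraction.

T(p) = (-149/85, -118/85)

T1 rotate counter-clockwise with cos θ = -8/17, sin θ = 15/17: (1, 2) → (-38/17, -1/17)
T2 rotate counter-clockwise with cos θ = 4/5, sin θ = 3/5: (-38/17, -1/17) → (-149/85, -118/85)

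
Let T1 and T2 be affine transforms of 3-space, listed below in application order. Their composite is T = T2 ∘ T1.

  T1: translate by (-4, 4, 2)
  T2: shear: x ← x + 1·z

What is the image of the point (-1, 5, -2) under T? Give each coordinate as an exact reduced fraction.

T(p) = (-5, 9, 0)

T1 translate by (-4, 4, 2): (-1, 5, -2) → (-5, 9, 0)
T2 shear: x ← x + 1·z: (-5, 9, 0) → (-5, 9, 0)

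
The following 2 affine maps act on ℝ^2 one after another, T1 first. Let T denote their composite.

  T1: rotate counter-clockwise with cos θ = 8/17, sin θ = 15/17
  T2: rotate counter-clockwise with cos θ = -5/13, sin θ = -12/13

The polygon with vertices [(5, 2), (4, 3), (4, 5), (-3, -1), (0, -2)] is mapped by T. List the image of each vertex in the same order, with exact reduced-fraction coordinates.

T1 rotate counter-clockwise with cos θ = 8/17, sin θ = 15/17: (5, 2) → (10/17, 91/17); (4, 3) → (-13/17, 84/17); (4, 5) → (-43/17, 100/17); (-3, -1) → (-9/17, -53/17); (0, -2) → (30/17, -16/17)
T2 rotate counter-clockwise with cos θ = -5/13, sin θ = -12/13: (10/17, 91/17) → (1042/221, -575/221); (-13/17, 84/17) → (1073/221, -264/221); (-43/17, 100/17) → (1415/221, 16/221); (-9/17, -53/17) → (-591/221, 373/221); (30/17, -16/17) → (-342/221, -280/221)

image vertices: (1042/221, -575/221), (1073/221, -264/221), (1415/221, 16/221), (-591/221, 373/221), (-342/221, -280/221)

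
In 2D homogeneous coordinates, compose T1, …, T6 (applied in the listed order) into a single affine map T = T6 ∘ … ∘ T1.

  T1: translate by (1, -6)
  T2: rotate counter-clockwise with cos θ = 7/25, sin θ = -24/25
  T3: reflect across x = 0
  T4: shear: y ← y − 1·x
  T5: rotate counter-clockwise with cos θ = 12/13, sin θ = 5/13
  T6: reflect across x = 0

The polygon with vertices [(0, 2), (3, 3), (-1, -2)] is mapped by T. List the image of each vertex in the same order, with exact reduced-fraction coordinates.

image vertices: (-1773/325, -1247/325), (-1333/325, -1712/325), (-3544/325, -2016/325)

T1 translate by (1, -6): (0, 2) → (1, -4); (3, 3) → (4, -3); (-1, -2) → (0, -8)
T2 rotate counter-clockwise with cos θ = 7/25, sin θ = -24/25: (1, -4) → (-89/25, -52/25); (4, -3) → (-44/25, -117/25); (0, -8) → (-192/25, -56/25)
T3 reflect across x = 0: (-89/25, -52/25) → (89/25, -52/25); (-44/25, -117/25) → (44/25, -117/25); (-192/25, -56/25) → (192/25, -56/25)
T4 shear: y ← y − 1·x: (89/25, -52/25) → (89/25, -141/25); (44/25, -117/25) → (44/25, -161/25); (192/25, -56/25) → (192/25, -248/25)
T5 rotate counter-clockwise with cos θ = 12/13, sin θ = 5/13: (89/25, -141/25) → (1773/325, -1247/325); (44/25, -161/25) → (1333/325, -1712/325); (192/25, -248/25) → (3544/325, -2016/325)
T6 reflect across x = 0: (1773/325, -1247/325) → (-1773/325, -1247/325); (1333/325, -1712/325) → (-1333/325, -1712/325); (3544/325, -2016/325) → (-3544/325, -2016/325)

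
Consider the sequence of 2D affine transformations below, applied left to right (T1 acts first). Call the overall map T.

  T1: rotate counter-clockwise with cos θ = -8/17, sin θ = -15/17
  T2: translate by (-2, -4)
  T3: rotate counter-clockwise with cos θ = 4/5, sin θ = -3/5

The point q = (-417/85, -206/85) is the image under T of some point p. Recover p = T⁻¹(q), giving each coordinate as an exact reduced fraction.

T1 = [-8/17 15/17 0; -15/17 -8/17 0; 0 0 1]
T2·T1 = [-8/17 15/17 -2; -15/17 -8/17 -4; 0 0 1]
T3·…·T1 = [-77/85 36/85 -4; -36/85 -77/85 -2; 0 0 1]
det M = 1; M⁻¹ = [-77/85 -36/85 -76/17; 36/85 -77/85 -2/17; 0 0 1]
M⁻¹ · (-417/85, -206/85)ᵀ = (1, 0)ᵀ

p = (1, 0)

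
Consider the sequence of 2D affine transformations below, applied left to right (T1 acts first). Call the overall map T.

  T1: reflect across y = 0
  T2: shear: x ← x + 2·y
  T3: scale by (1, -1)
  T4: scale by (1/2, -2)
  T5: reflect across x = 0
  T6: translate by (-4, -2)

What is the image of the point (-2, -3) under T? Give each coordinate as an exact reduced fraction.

T1 reflect across y = 0: (-2, -3) → (-2, 3)
T2 shear: x ← x + 2·y: (-2, 3) → (4, 3)
T3 scale by (1, -1): (4, 3) → (4, -3)
T4 scale by (1/2, -2): (4, -3) → (2, 6)
T5 reflect across x = 0: (2, 6) → (-2, 6)
T6 translate by (-4, -2): (-2, 6) → (-6, 4)

T(p) = (-6, 4)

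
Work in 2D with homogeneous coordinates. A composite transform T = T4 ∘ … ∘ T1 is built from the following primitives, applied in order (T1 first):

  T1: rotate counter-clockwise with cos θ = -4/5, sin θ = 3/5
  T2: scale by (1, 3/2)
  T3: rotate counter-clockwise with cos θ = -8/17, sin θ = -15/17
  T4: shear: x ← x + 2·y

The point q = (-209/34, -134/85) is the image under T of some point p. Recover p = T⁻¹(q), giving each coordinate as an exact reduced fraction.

p = (-3, -2/3)

T1 = [-4/5 -3/5 0; 3/5 -4/5 0; 0 0 1]
T2·T1 = [-4/5 -3/5 0; 9/10 -6/5 0; 0 0 1]
T3·…·T1 = [199/170 -66/85 0; 24/85 93/85 0; 0 0 1]
T4·…·T1 = [59/34 24/17 0; 24/85 93/85 0; 0 0 1]
det M = 3/2; M⁻¹ = [62/85 -16/17 0; -16/85 59/51 0; 0 0 1]
M⁻¹ · (-209/34, -134/85)ᵀ = (-3, -2/3)ᵀ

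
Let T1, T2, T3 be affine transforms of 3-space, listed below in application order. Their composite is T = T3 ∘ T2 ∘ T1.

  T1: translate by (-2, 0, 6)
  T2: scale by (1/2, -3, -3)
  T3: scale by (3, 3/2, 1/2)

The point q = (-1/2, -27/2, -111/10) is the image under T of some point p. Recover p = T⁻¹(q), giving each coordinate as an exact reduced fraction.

T1 = [1 0 0 -2; 0 1 0 0; 0 0 1 6; 0 0 0 1]
T2·T1 = [1/2 0 0 -1; 0 -3 0 0; 0 0 -3 -18; 0 0 0 1]
T3·…·T1 = [3/2 0 0 -3; 0 -9/2 0 0; 0 0 -3/2 -9; 0 0 0 1]
det M = 81/8; M⁻¹ = [2/3 0 0 2; 0 -2/9 0 0; 0 0 -2/3 -6; 0 0 0 1]
M⁻¹ · (-1/2, -27/2, -111/10)ᵀ = (5/3, 3, 7/5)ᵀ

p = (5/3, 3, 7/5)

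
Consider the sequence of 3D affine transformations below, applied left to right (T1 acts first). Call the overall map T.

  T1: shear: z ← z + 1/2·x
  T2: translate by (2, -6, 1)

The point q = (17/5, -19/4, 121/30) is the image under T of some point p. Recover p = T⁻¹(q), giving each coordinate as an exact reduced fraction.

p = (7/5, 5/4, 7/3)

T1 = [1 0 0 0; 0 1 0 0; 1/2 0 1 0; 0 0 0 1]
T2·T1 = [1 0 0 2; 0 1 0 -6; 1/2 0 1 1; 0 0 0 1]
det M = 1; M⁻¹ = [1 0 0 -2; 0 1 0 6; -1/2 0 1 0; 0 0 0 1]
M⁻¹ · (17/5, -19/4, 121/30)ᵀ = (7/5, 5/4, 7/3)ᵀ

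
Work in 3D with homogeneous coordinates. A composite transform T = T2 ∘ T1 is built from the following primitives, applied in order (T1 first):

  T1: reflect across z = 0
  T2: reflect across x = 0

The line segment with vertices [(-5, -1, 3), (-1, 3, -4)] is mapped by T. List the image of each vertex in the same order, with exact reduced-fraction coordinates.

T1 reflect across z = 0: (-5, -1, 3) → (-5, -1, -3); (-1, 3, -4) → (-1, 3, 4)
T2 reflect across x = 0: (-5, -1, -3) → (5, -1, -3); (-1, 3, 4) → (1, 3, 4)

image vertices: (5, -1, -3), (1, 3, 4)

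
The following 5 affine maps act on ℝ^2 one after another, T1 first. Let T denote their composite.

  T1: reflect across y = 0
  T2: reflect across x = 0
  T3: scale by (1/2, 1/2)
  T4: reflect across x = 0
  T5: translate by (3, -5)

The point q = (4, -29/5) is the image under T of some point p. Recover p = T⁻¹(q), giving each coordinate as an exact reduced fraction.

p = (2, 8/5)

T1 = [1 0 0; 0 -1 0; 0 0 1]
T2·T1 = [-1 0 0; 0 -1 0; 0 0 1]
T3·…·T1 = [-1/2 0 0; 0 -1/2 0; 0 0 1]
T4·…·T1 = [1/2 0 0; 0 -1/2 0; 0 0 1]
T5·…·T1 = [1/2 0 3; 0 -1/2 -5; 0 0 1]
det M = -1/4; M⁻¹ = [2 0 -6; 0 -2 -10; 0 0 1]
M⁻¹ · (4, -29/5)ᵀ = (2, 8/5)ᵀ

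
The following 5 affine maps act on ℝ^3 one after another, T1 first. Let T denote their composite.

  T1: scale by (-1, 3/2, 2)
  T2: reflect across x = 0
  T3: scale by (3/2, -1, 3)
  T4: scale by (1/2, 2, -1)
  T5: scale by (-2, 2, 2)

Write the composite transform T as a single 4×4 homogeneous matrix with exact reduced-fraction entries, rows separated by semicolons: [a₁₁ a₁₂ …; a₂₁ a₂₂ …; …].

T = [-3/2 0 0 0; 0 -6 0 0; 0 0 -12 0; 0 0 0 1]

T1 = [-1 0 0 0; 0 3/2 0 0; 0 0 2 0; 0 0 0 1]
T2·T1 = [1 0 0 0; 0 3/2 0 0; 0 0 2 0; 0 0 0 1]
T3·…·T1 = [3/2 0 0 0; 0 -3/2 0 0; 0 0 6 0; 0 0 0 1]
T4·…·T1 = [3/4 0 0 0; 0 -3 0 0; 0 0 -6 0; 0 0 0 1]
T5·…·T1 = [-3/2 0 0 0; 0 -6 0 0; 0 0 -12 0; 0 0 0 1]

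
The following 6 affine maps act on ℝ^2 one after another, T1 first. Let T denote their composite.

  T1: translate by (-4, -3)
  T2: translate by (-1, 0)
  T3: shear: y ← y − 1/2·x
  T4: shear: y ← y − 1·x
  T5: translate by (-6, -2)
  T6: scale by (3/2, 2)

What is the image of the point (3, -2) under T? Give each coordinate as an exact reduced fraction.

T1 translate by (-4, -3): (3, -2) → (-1, -5)
T2 translate by (-1, 0): (-1, -5) → (-2, -5)
T3 shear: y ← y − 1/2·x: (-2, -5) → (-2, -4)
T4 shear: y ← y − 1·x: (-2, -4) → (-2, -2)
T5 translate by (-6, -2): (-2, -2) → (-8, -4)
T6 scale by (3/2, 2): (-8, -4) → (-12, -8)

T(p) = (-12, -8)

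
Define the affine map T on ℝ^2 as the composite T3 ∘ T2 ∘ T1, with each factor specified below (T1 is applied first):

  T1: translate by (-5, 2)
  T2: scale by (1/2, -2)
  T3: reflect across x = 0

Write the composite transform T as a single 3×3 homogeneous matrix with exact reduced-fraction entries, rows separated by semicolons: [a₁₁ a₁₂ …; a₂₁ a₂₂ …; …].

T = [-1/2 0 5/2; 0 -2 -4; 0 0 1]

T1 = [1 0 -5; 0 1 2; 0 0 1]
T2·T1 = [1/2 0 -5/2; 0 -2 -4; 0 0 1]
T3·…·T1 = [-1/2 0 5/2; 0 -2 -4; 0 0 1]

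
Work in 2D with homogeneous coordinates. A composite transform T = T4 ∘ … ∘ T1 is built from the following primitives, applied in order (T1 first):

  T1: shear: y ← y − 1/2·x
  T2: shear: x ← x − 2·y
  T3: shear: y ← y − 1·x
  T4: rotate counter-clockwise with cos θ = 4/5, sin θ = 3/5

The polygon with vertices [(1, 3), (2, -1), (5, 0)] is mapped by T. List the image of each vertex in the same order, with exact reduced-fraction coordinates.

image vertices: (-71/10, 14/5), (48/5, -14/5), (31/2, -4)

T1 shear: y ← y − 1/2·x: (1, 3) → (1, 5/2); (2, -1) → (2, -2); (5, 0) → (5, -5/2)
T2 shear: x ← x − 2·y: (1, 5/2) → (-4, 5/2); (2, -2) → (6, -2); (5, -5/2) → (10, -5/2)
T3 shear: y ← y − 1·x: (-4, 5/2) → (-4, 13/2); (6, -2) → (6, -8); (10, -5/2) → (10, -25/2)
T4 rotate counter-clockwise with cos θ = 4/5, sin θ = 3/5: (-4, 13/2) → (-71/10, 14/5); (6, -8) → (48/5, -14/5); (10, -25/2) → (31/2, -4)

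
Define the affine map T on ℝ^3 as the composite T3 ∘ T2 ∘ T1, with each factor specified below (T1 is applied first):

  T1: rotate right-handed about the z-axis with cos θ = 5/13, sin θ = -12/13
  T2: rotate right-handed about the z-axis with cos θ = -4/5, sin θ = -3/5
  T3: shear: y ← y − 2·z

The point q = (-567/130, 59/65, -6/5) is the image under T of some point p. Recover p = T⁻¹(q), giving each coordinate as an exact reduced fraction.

T1 = [5/13 12/13 0 0; -12/13 5/13 0 0; 0 0 1 0; 0 0 0 1]
T2·T1 = [-56/65 -33/65 0 0; 33/65 -56/65 0 0; 0 0 1 0; 0 0 0 1]
T3·…·T1 = [-56/65 -33/65 0 0; 33/65 -56/65 -2 0; 0 0 1 0; 0 0 0 1]
det M = 1; M⁻¹ = [-56/65 33/65 66/65 0; -33/65 -56/65 -112/65 0; 0 0 1 0; 0 0 0 1]
M⁻¹ · (-567/130, 59/65, -6/5)ᵀ = (3, 7/2, -6/5)ᵀ

p = (3, 7/2, -6/5)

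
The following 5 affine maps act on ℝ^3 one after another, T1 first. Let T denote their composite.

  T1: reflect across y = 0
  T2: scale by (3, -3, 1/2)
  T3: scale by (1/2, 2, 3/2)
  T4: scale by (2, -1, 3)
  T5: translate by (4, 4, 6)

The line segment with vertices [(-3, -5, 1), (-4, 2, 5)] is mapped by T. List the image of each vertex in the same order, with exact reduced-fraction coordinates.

image vertices: (-5, 34, 33/4), (-8, -8, 69/4)

T1 reflect across y = 0: (-3, -5, 1) → (-3, 5, 1); (-4, 2, 5) → (-4, -2, 5)
T2 scale by (3, -3, 1/2): (-3, 5, 1) → (-9, -15, 1/2); (-4, -2, 5) → (-12, 6, 5/2)
T3 scale by (1/2, 2, 3/2): (-9, -15, 1/2) → (-9/2, -30, 3/4); (-12, 6, 5/2) → (-6, 12, 15/4)
T4 scale by (2, -1, 3): (-9/2, -30, 3/4) → (-9, 30, 9/4); (-6, 12, 15/4) → (-12, -12, 45/4)
T5 translate by (4, 4, 6): (-9, 30, 9/4) → (-5, 34, 33/4); (-12, -12, 45/4) → (-8, -8, 69/4)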